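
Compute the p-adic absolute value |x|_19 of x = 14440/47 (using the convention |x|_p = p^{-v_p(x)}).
|14440/47|_19 = 1/361

Step 1 — compute v_19(x) by factoring powers of 19 out of the numerator and denominator: v_19(14440/47) = 2. Step 2 — apply |x|_p = p^{-v_p(x)} = 19^{-2} = 1/361.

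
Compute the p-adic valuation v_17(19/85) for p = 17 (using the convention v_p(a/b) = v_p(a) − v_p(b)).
v_17(19/85) = -1

Factor powers of 17 from the numerator and denominator of the reduced fraction: 19 = 17^0 · 19 and 85 = 17^1 · 5. Apply v_p(a/b) = v_p(a) − v_p(b): v_17(19/85) = 0 − 1 = -1.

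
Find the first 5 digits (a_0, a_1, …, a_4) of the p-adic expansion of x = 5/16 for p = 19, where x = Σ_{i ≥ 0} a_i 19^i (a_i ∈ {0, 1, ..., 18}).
(a_0, …, a_4) = (11, 3, 1, 13, 10)

v_19(5/16) = 0 (numerator and denominator both coprime to 19), so x ∈ ℤ_19^×. Compute digits iteratively via a_i = x_i mod 19, x_{i+1} = (x_i − a_i)/19, with x_0 = x:
  x_0 = 5/16;  a_0 = 11;  x_1 = (x_0 − 11)/19 = -9/16
  x_1 = -9/16;  a_1 = 3;  x_2 = (x_1 − 3)/19 = -3/16
  x_2 = -3/16;  a_2 = 1;  x_3 = (x_2 − 1)/19 = -1/16
  x_3 = -1/16;  a_3 = 13;  x_4 = (x_3 − 13)/19 = -11/16
  x_4 = -11/16;  a_4 = 10;  x_5 = (x_4 − 10)/19 = -9/16
Digits: (11, 3, 1, 13, 10).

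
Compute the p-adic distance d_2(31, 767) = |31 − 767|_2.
d_2(31, 767) = 1/32

Step 1 — x − y = 31 − 767 = -736. Step 2 — v_2(-736) = 5 (factor: -736 = −(2^5 · 23); the sign does not affect v_p). Step 3 — |x − y|_2 = 2^{-5} = 1/32.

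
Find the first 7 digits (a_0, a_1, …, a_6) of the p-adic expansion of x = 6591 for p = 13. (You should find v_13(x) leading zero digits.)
(a_0, …, a_6) = (0, 0, 0, 3, 0, 0, 0)

v_13(6591) = 3, so a_0 = ... = a_2 = 0. Factor out: x = 13^3 · u with u = 3 a unit in ℤ_13. Expand u iteratively via a_{v+i} = u_i mod 13, u_{i+1} = (u_i − a_{v+i})/13:
  u_0 = 3;  a_3 = 3;  u_1 = (u_0 − 3)/13 = 0
  u_1 = 0;  a_4 = 0;  u_2 = (u_1 − 0)/13 = 0
  u_2 = 0;  a_5 = 0;  u_3 = (u_2 − 0)/13 = 0
  u_3 = 0;  a_6 = 0;  u_4 = (u_3 − 0)/13 = 0
Digits: (0, 0, 0, 3, 0, 0, 0).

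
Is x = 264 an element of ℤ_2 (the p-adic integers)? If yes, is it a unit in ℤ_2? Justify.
x ∈ ℤ_2 but not a unit; v_2(x) = 3 > 0

ℤ_2 = {x ∈ ℚ_2 : v_2(x) ≥ 0} and ℤ_2^× = {x ∈ ℤ_2 : v_2(x) = 0}. Here v_2(264) = v_2(num) − v_2(den) = 3; compare against these criteria.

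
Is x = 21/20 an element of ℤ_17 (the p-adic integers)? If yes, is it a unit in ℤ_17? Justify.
x ∈ ℤ_17^× (unit); v_17(x) = 0

ℤ_17 = {x ∈ ℚ_17 : v_17(x) ≥ 0} and ℤ_17^× = {x ∈ ℤ_17 : v_17(x) = 0}. Here v_17(21/20) = v_17(num) − v_17(den) = 0; compare against these criteria.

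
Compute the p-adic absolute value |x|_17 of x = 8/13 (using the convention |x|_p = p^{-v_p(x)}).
|8/13|_17 = 1

Step 1 — compute v_17(x) by factoring powers of 17 out of the numerator and denominator: v_17(8/13) = 0. Step 2 — apply |x|_p = p^{-v_p(x)} = 17^{0} = 1.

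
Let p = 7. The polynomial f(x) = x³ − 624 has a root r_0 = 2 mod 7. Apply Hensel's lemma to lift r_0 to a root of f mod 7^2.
r_1 = 37 (mod 49)

Hensel: r_{i+1} = r_i − f(r_i)/f′(r_i) mod 7^{i+2}, where f′(x) = 3x². Iterate:
  r_0 = 2 (mod 7)
  r_1 = 37 (mod 49)
Final: r = 37 with f(r) ≡ 0 mod 7^2.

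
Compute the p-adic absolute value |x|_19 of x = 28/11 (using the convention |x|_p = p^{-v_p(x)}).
|28/11|_19 = 1

Step 1 — compute v_19(x) by factoring powers of 19 out of the numerator and denominator: v_19(28/11) = 0. Step 2 — apply |x|_p = p^{-v_p(x)} = 19^{0} = 1.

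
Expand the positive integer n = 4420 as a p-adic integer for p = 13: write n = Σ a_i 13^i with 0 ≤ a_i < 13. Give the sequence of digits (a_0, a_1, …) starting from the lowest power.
(a_0, a_1, …) = (0, 2, 0, 2)

Repeated division by 13 gives the digits low-to-high: 4420 = 2·13^1 + 2·13^3. Digit sequence: (0, 2, 0, 2).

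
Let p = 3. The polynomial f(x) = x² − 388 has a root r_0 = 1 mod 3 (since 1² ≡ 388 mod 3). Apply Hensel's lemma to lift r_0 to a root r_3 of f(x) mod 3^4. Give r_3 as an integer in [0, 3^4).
r_3 = 73 (mod 81)

Hensel's recurrence: r_{i+1} = r_i − f(r_i)·(f′(r_i))^{-1} mod 3^{i+2}, with f′(x) = 2x. Iterate:
  r_0 = 1 (mod 3)
  r_1 = 1 (mod 9)
  r_2 = 19 (mod 27)
  r_3 = 73 (mod 81)
Final: r_3 = 73, and one checks f(r_3) ≡ 0 mod 3^4.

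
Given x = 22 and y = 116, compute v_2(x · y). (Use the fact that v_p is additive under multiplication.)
v_2(2552) = 3

v_p(x) = 1 (factor: 22 = 2^1 · 11); v_p(y) = 2 (factor: 116 = 2^2 · 29). Additivity: v_p(xy) = v_p(x) + v_p(y) = 1 + 2 = 3. (Direct check: xy = 2552 = 2^3 · (319).)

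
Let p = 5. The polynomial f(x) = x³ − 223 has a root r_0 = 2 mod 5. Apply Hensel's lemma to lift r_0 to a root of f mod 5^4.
r_3 = 122 (mod 625)

Hensel: r_{i+1} = r_i − f(r_i)/f′(r_i) mod 5^{i+2}, where f′(x) = 3x². Iterate:
  r_0 = 2 (mod 5)
  r_1 = 22 (mod 25)
  r_2 = 122 (mod 125)
  r_3 = 122 (mod 625)
Final: r = 122 with f(r) ≡ 0 mod 5^4.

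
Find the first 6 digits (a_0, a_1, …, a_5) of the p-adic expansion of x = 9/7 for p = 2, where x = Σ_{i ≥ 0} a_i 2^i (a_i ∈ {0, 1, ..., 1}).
(a_0, …, a_5) = (1, 1, 1, 1, 0, 1)

v_2(9/7) = 0 (numerator and denominator both coprime to 2), so x ∈ ℤ_2^×. Compute digits iteratively via a_i = x_i mod 2, x_{i+1} = (x_i − a_i)/2, with x_0 = x:
  x_0 = 9/7;  a_0 = 1;  x_1 = (x_0 − 1)/2 = 1/7
  x_1 = 1/7;  a_1 = 1;  x_2 = (x_1 − 1)/2 = -3/7
  x_2 = -3/7;  a_2 = 1;  x_3 = (x_2 − 1)/2 = -5/7
  x_3 = -5/7;  a_3 = 1;  x_4 = (x_3 − 1)/2 = -6/7
  x_4 = -6/7;  a_4 = 0;  x_5 = (x_4 − 0)/2 = -3/7
  x_5 = -3/7;  a_5 = 1;  x_6 = (x_5 − 1)/2 = -5/7
Digits: (1, 1, 1, 1, 0, 1).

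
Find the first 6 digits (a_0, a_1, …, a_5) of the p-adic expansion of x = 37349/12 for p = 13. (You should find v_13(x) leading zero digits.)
(a_0, …, a_5) = (0, 0, 0, 9, 7, 7)

v_13(37349/12) = 3, so a_0 = ... = a_2 = 0. Factor out: x = 13^3 · u with u = 17/12 a unit in ℤ_13. Expand u iteratively via a_{v+i} = u_i mod 13, u_{i+1} = (u_i − a_{v+i})/13:
  u_0 = 17/12;  a_3 = 9;  u_1 = (u_0 − 9)/13 = -7/12
  u_1 = -7/12;  a_4 = 7;  u_2 = (u_1 − 7)/13 = -7/12
  u_2 = -7/12;  a_5 = 7;  u_3 = (u_2 − 7)/13 = -7/12
Digits: (0, 0, 0, 9, 7, 7).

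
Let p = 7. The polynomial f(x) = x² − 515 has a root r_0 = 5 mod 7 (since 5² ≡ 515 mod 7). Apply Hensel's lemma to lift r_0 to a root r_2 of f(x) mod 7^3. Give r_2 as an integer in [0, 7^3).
r_2 = 54 (mod 343)

Hensel's recurrence: r_{i+1} = r_i − f(r_i)·(f′(r_i))^{-1} mod 7^{i+2}, with f′(x) = 2x. Iterate:
  r_0 = 5 (mod 7)
  r_1 = 5 (mod 49)
  r_2 = 54 (mod 343)
Final: r_2 = 54, and one checks f(r_2) ≡ 0 mod 7^3.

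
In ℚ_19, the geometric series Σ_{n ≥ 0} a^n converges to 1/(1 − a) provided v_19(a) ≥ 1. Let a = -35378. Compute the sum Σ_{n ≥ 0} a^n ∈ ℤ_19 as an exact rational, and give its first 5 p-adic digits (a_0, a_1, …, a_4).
Σ a^n = 1/(1 − a) = 1/35379;  first 5 digits = (1, 0, 16, 13, 8)

v_19(a) = 2 ≥ 1, so the series converges in ℤ_19 to 1/(1 − a) = 1/(1 − (-35378)) = 1/35379. Expand this rational in ℤ_19: compute digits iteratively via d_i = x_i mod 19, x_{i+1} = (x_i − d_i)/19. The first 5 digits are (1, 0, 16, 13, 8).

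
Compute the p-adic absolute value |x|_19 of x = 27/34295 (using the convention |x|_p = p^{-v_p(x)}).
|27/34295|_19 = 6859

Step 1 — compute v_19(x) by factoring powers of 19 out of the numerator and denominator: v_19(27/34295) = -3. Step 2 — apply |x|_p = p^{-v_p(x)} = 19^{3} = 6859.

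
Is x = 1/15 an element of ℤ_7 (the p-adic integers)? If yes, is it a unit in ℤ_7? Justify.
x ∈ ℤ_7^× (unit); v_7(x) = 0

ℤ_7 = {x ∈ ℚ_7 : v_7(x) ≥ 0} and ℤ_7^× = {x ∈ ℤ_7 : v_7(x) = 0}. Here v_7(1/15) = v_7(num) − v_7(den) = 0; compare against these criteria.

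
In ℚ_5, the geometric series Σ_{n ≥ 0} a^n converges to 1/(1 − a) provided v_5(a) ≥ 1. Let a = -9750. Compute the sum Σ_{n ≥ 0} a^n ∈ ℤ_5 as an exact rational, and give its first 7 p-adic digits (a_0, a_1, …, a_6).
Σ a^n = 1/(1 − a) = 1/9751;  first 7 digits = (1, 0, 0, 2, 4, 1, 3)

v_5(a) = 3 ≥ 1, so the series converges in ℤ_5 to 1/(1 − a) = 1/(1 − (-9750)) = 1/9751. Expand this rational in ℤ_5: compute digits iteratively via d_i = x_i mod 5, x_{i+1} = (x_i − d_i)/5. The first 7 digits are (1, 0, 0, 2, 4, 1, 3).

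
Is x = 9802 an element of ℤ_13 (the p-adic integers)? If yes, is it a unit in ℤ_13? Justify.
x ∈ ℤ_13 but not a unit; v_13(x) = 2 > 0

ℤ_13 = {x ∈ ℚ_13 : v_13(x) ≥ 0} and ℤ_13^× = {x ∈ ℤ_13 : v_13(x) = 0}. Here v_13(9802) = v_13(num) − v_13(den) = 2; compare against these criteria.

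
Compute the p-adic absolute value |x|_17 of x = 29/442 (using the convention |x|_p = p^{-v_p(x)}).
|29/442|_17 = 17

Step 1 — compute v_17(x) by factoring powers of 17 out of the numerator and denominator: v_17(29/442) = -1. Step 2 — apply |x|_p = p^{-v_p(x)} = 17^{1} = 17.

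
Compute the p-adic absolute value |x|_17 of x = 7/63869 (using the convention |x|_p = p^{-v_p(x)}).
|7/63869|_17 = 4913

Step 1 — compute v_17(x) by factoring powers of 17 out of the numerator and denominator: v_17(7/63869) = -3. Step 2 — apply |x|_p = p^{-v_p(x)} = 17^{3} = 4913.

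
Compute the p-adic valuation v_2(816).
v_2(816) = 4

v_2(n) is the largest exponent k such that 2^k divides n. Factor out: 816 = 2^4 · 51. (Sign doesn't affect v_p.) So v_2(816) = 4.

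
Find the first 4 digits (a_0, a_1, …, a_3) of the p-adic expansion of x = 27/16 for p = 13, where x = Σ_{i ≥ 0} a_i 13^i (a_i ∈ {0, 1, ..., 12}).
(a_0, …, a_3) = (9, 10, 0, 4)

v_13(27/16) = 0 (numerator and denominator both coprime to 13), so x ∈ ℤ_13^×. Compute digits iteratively via a_i = x_i mod 13, x_{i+1} = (x_i − a_i)/13, with x_0 = x:
  x_0 = 27/16;  a_0 = 9;  x_1 = (x_0 − 9)/13 = -9/16
  x_1 = -9/16;  a_1 = 10;  x_2 = (x_1 − 10)/13 = -13/16
  x_2 = -13/16;  a_2 = 0;  x_3 = (x_2 − 0)/13 = -1/16
  x_3 = -1/16;  a_3 = 4;  x_4 = (x_3 − 4)/13 = -5/16
Digits: (9, 10, 0, 4).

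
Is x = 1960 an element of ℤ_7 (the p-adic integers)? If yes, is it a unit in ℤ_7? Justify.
x ∈ ℤ_7 but not a unit; v_7(x) = 2 > 0

ℤ_7 = {x ∈ ℚ_7 : v_7(x) ≥ 0} and ℤ_7^× = {x ∈ ℤ_7 : v_7(x) = 0}. Here v_7(1960) = v_7(num) − v_7(den) = 2; compare against these criteria.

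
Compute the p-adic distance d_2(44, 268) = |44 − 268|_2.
d_2(44, 268) = 1/32

Step 1 — x − y = 44 − 268 = -224. Step 2 — v_2(-224) = 5 (factor: -224 = −(2^5 · 7); the sign does not affect v_p). Step 3 — |x − y|_2 = 2^{-5} = 1/32.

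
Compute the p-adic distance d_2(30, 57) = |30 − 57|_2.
d_2(30, 57) = 1

Step 1 — x − y = 30 − 57 = -27. Step 2 — v_2(-27) = 0 (factor: -27 = −(2^0 · 27); the sign does not affect v_p). Step 3 — |x − y|_2 = 2^{0} = 1.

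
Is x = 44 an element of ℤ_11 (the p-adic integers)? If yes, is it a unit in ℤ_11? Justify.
x ∈ ℤ_11 but not a unit; v_11(x) = 1 > 0

ℤ_11 = {x ∈ ℚ_11 : v_11(x) ≥ 0} and ℤ_11^× = {x ∈ ℤ_11 : v_11(x) = 0}. Here v_11(44) = v_11(num) − v_11(den) = 1; compare against these criteria.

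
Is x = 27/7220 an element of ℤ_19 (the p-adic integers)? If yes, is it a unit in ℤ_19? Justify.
x ∉ ℤ_19 (v_19(x) = -2 < 0)

ℤ_19 = {x ∈ ℚ_19 : v_19(x) ≥ 0} and ℤ_19^× = {x ∈ ℤ_19 : v_19(x) = 0}. Here v_19(27/7220) = v_19(num) − v_19(den) = -2; compare against these criteria.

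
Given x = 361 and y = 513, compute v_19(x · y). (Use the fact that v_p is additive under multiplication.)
v_19(185193) = 3

v_p(x) = 2 (factor: 361 = 19^2 · 1); v_p(y) = 1 (factor: 513 = 19^1 · 27). Additivity: v_p(xy) = v_p(x) + v_p(y) = 2 + 1 = 3. (Direct check: xy = 185193 = 19^3 · (27).)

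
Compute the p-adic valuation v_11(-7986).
v_11(-7986) = 3

v_11(n) is the largest exponent k such that 11^k divides n. Factor out: -7986 = -11^3 · 6. (Sign doesn't affect v_p.) So v_11(-7986) = 3.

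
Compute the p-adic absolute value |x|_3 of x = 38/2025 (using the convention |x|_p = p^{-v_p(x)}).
|38/2025|_3 = 81

Step 1 — compute v_3(x) by factoring powers of 3 out of the numerator and denominator: v_3(38/2025) = -4. Step 2 — apply |x|_p = p^{-v_p(x)} = 3^{4} = 81.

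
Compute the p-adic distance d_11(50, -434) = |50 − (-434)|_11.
d_11(50, -434) = 1/121

Step 1 — x − y = 50 − (-434) = 484. Step 2 — v_11(484) = 2 (factor: 484 = (11^2 · 4); the sign does not affect v_p). Step 3 — |x − y|_11 = 11^{-2} = 1/121.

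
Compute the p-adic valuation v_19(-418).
v_19(-418) = 1

v_19(n) is the largest exponent k such that 19^k divides n. Factor out: -418 = -19^1 · 22. (Sign doesn't affect v_p.) So v_19(-418) = 1.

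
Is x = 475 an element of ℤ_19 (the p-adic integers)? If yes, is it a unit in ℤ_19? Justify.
x ∈ ℤ_19 but not a unit; v_19(x) = 1 > 0

ℤ_19 = {x ∈ ℚ_19 : v_19(x) ≥ 0} and ℤ_19^× = {x ∈ ℤ_19 : v_19(x) = 0}. Here v_19(475) = v_19(num) − v_19(den) = 1; compare against these criteria.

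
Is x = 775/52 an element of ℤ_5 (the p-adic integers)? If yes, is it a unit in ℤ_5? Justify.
x ∈ ℤ_5 but not a unit; v_5(x) = 2 > 0

ℤ_5 = {x ∈ ℚ_5 : v_5(x) ≥ 0} and ℤ_5^× = {x ∈ ℤ_5 : v_5(x) = 0}. Here v_5(775/52) = v_5(num) − v_5(den) = 2; compare against these criteria.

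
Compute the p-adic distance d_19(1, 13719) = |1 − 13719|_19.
d_19(1, 13719) = 1/6859

Step 1 — x − y = 1 − 13719 = -13718. Step 2 — v_19(-13718) = 3 (factor: -13718 = −(19^3 · 2); the sign does not affect v_p). Step 3 — |x − y|_19 = 19^{-3} = 1/6859.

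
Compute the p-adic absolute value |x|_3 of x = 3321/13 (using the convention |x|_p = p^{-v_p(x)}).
|3321/13|_3 = 1/81

Step 1 — compute v_3(x) by factoring powers of 3 out of the numerator and denominator: v_3(3321/13) = 4. Step 2 — apply |x|_p = p^{-v_p(x)} = 3^{-4} = 1/81.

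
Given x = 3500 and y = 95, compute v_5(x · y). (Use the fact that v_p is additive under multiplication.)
v_5(332500) = 4

v_p(x) = 3 (factor: 3500 = 5^3 · 28); v_p(y) = 1 (factor: 95 = 5^1 · 19). Additivity: v_p(xy) = v_p(x) + v_p(y) = 3 + 1 = 4. (Direct check: xy = 332500 = 5^4 · (532).)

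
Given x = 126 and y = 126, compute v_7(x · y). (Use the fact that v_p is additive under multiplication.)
v_7(15876) = 2

v_p(x) = 1 (factor: 126 = 7^1 · 18); v_p(y) = 1 (factor: 126 = 7^1 · 18). Additivity: v_p(xy) = v_p(x) + v_p(y) = 1 + 1 = 2. (Direct check: xy = 15876 = 7^2 · (324).)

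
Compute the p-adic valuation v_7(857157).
v_7(857157) = 5

v_7(n) is the largest exponent k such that 7^k divides n. Factor out: 857157 = 7^5 · 51. (Sign doesn't affect v_p.) So v_7(857157) = 5.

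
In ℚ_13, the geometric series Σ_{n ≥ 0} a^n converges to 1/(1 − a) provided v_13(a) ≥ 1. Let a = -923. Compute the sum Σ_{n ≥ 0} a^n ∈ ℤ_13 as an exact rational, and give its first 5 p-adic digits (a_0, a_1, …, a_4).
Σ a^n = 1/(1 − a) = 1/924;  first 5 digits = (1, 7, 4, 2, 2)

v_13(a) = 1 ≥ 1, so the series converges in ℤ_13 to 1/(1 − a) = 1/(1 − (-923)) = 1/924. Expand this rational in ℤ_13: compute digits iteratively via d_i = x_i mod 13, x_{i+1} = (x_i − d_i)/13. The first 5 digits are (1, 7, 4, 2, 2).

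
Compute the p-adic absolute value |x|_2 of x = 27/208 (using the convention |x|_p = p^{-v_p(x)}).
|27/208|_2 = 16

Step 1 — compute v_2(x) by factoring powers of 2 out of the numerator and denominator: v_2(27/208) = -4. Step 2 — apply |x|_p = p^{-v_p(x)} = 2^{4} = 16.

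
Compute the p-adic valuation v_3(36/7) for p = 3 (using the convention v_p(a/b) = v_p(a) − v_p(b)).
v_3(36/7) = 2

Factor powers of 3 from the numerator and denominator of the reduced fraction: 36 = 3^2 · 4 and 7 = 3^0 · 7. Apply v_p(a/b) = v_p(a) − v_p(b): v_3(36/7) = 2 − 0 = 2.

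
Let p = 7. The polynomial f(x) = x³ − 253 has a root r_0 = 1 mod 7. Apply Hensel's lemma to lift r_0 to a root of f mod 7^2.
r_1 = 36 (mod 49)

Hensel: r_{i+1} = r_i − f(r_i)/f′(r_i) mod 7^{i+2}, where f′(x) = 3x². Iterate:
  r_0 = 1 (mod 7)
  r_1 = 36 (mod 49)
Final: r = 36 with f(r) ≡ 0 mod 7^2.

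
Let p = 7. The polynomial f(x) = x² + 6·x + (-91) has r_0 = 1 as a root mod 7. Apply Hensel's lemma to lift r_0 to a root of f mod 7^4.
r_3 = 2388 (mod 2401)

Hensel: r_{i+1} = r_i − f(r_i)·(f′(r_i))^{-1} mod 7^{i+2}, f′(x) = 2x + 6. Iterate:
  r_0 = 1 (mod 7)
  r_1 = 36 (mod 49)
  r_2 = 330 (mod 343)
  r_3 = 2388 (mod 2401)
Final: r = 2388 satisfies f(r) ≡ 0 mod 7^4.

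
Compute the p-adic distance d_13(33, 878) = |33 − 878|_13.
d_13(33, 878) = 1/169

Step 1 — x − y = 33 − 878 = -845. Step 2 — v_13(-845) = 2 (factor: -845 = −(13^2 · 5); the sign does not affect v_p). Step 3 — |x − y|_13 = 13^{-2} = 1/169.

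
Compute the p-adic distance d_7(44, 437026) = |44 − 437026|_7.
d_7(44, 437026) = 1/16807

Step 1 — x − y = 44 − 437026 = -436982. Step 2 — v_7(-436982) = 5 (factor: -436982 = −(7^5 · 26); the sign does not affect v_p). Step 3 — |x − y|_7 = 7^{-5} = 1/16807.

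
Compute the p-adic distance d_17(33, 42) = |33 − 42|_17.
d_17(33, 42) = 1

Step 1 — x − y = 33 − 42 = -9. Step 2 — v_17(-9) = 0 (factor: -9 = −(17^0 · 9); the sign does not affect v_p). Step 3 — |x − y|_17 = 17^{0} = 1.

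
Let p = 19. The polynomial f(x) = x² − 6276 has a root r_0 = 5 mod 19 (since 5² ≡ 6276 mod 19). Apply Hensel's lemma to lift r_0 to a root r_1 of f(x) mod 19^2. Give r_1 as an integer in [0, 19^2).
r_1 = 233 (mod 361)

Hensel's recurrence: r_{i+1} = r_i − f(r_i)·(f′(r_i))^{-1} mod 19^{i+2}, with f′(x) = 2x. Iterate:
  r_0 = 5 (mod 19)
  r_1 = 233 (mod 361)
Final: r_1 = 233, and one checks f(r_1) ≡ 0 mod 19^2.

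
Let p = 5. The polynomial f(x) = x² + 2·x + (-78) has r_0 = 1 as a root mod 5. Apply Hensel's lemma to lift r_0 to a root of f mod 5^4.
r_3 = 176 (mod 625)

Hensel: r_{i+1} = r_i − f(r_i)·(f′(r_i))^{-1} mod 5^{i+2}, f′(x) = 2x + 2. Iterate:
  r_0 = 1 (mod 5)
  r_1 = 1 (mod 25)
  r_2 = 51 (mod 125)
  r_3 = 176 (mod 625)
Final: r = 176 satisfies f(r) ≡ 0 mod 5^4.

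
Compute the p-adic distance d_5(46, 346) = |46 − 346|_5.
d_5(46, 346) = 1/25

Step 1 — x − y = 46 − 346 = -300. Step 2 — v_5(-300) = 2 (factor: -300 = −(5^2 · 12); the sign does not affect v_p). Step 3 — |x − y|_5 = 5^{-2} = 1/25.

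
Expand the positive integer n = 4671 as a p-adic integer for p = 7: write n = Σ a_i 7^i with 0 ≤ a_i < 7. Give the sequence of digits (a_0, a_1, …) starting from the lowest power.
(a_0, a_1, …) = (2, 2, 4, 6, 1)

Repeated division by 7 gives the digits low-to-high: 4671 = 2 + 2·7^1 + 4·7^2 + 6·7^3 + 1·7^4. Digit sequence: (2, 2, 4, 6, 1).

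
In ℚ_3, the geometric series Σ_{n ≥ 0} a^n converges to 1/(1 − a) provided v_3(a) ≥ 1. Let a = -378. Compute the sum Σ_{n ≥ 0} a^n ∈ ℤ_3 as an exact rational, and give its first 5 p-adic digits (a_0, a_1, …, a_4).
Σ a^n = 1/(1 − a) = 1/379;  first 5 digits = (1, 0, 0, 1, 1)

v_3(a) = 3 ≥ 1, so the series converges in ℤ_3 to 1/(1 − a) = 1/(1 − (-378)) = 1/379. Expand this rational in ℤ_3: compute digits iteratively via d_i = x_i mod 3, x_{i+1} = (x_i − d_i)/3. The first 5 digits are (1, 0, 0, 1, 1).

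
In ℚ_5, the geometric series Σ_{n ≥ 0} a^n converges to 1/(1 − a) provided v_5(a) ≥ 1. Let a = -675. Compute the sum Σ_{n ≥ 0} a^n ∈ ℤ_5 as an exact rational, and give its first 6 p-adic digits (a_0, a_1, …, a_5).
Σ a^n = 1/(1 − a) = 1/676;  first 6 digits = (1, 0, 3, 4, 2, 0)

v_5(a) = 2 ≥ 1, so the series converges in ℤ_5 to 1/(1 − a) = 1/(1 − (-675)) = 1/676. Expand this rational in ℤ_5: compute digits iteratively via d_i = x_i mod 5, x_{i+1} = (x_i − d_i)/5. The first 6 digits are (1, 0, 3, 4, 2, 0).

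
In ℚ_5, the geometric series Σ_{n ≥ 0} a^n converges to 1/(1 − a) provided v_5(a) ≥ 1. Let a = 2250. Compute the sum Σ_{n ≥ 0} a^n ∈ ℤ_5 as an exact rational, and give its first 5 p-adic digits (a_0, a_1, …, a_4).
Σ a^n = 1/(1 − a) = -1/2249;  first 5 digits = (1, 0, 0, 3, 3)

v_5(a) = 3 ≥ 1, so the series converges in ℤ_5 to 1/(1 − a) = 1/(1 − 2250) = -1/2249. Expand this rational in ℤ_5: compute digits iteratively via d_i = x_i mod 5, x_{i+1} = (x_i − d_i)/5. The first 5 digits are (1, 0, 0, 3, 3).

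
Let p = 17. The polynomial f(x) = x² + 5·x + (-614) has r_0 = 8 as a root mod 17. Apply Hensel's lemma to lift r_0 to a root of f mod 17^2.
r_1 = 280 (mod 289)

Hensel: r_{i+1} = r_i − f(r_i)·(f′(r_i))^{-1} mod 17^{i+2}, f′(x) = 2x + 5. Iterate:
  r_0 = 8 (mod 17)
  r_1 = 280 (mod 289)
Final: r = 280 satisfies f(r) ≡ 0 mod 17^2.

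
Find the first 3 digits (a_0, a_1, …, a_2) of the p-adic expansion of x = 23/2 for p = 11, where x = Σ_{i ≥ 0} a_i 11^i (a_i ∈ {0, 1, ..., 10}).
(a_0, …, a_2) = (6, 6, 5)

v_11(23/2) = 0 (numerator and denominator both coprime to 11), so x ∈ ℤ_11^×. Compute digits iteratively via a_i = x_i mod 11, x_{i+1} = (x_i − a_i)/11, with x_0 = x:
  x_0 = 23/2;  a_0 = 6;  x_1 = (x_0 − 6)/11 = 1/2
  x_1 = 1/2;  a_1 = 6;  x_2 = (x_1 − 6)/11 = -1/2
  x_2 = -1/2;  a_2 = 5;  x_3 = (x_2 − 5)/11 = -1/2
Digits: (6, 6, 5).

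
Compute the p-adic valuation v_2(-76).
v_2(-76) = 2

v_2(n) is the largest exponent k such that 2^k divides n. Factor out: -76 = -2^2 · 19. (Sign doesn't affect v_p.) So v_2(-76) = 2.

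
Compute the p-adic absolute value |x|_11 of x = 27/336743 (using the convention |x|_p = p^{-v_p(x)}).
|27/336743|_11 = 14641

Step 1 — compute v_11(x) by factoring powers of 11 out of the numerator and denominator: v_11(27/336743) = -4. Step 2 — apply |x|_p = p^{-v_p(x)} = 11^{4} = 14641.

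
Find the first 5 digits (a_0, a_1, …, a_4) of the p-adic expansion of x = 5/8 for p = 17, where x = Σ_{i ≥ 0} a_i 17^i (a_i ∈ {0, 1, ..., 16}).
(a_0, …, a_4) = (7, 6, 6, 6, 6)

v_17(5/8) = 0 (numerator and denominator both coprime to 17), so x ∈ ℤ_17^×. Compute digits iteratively via a_i = x_i mod 17, x_{i+1} = (x_i − a_i)/17, with x_0 = x:
  x_0 = 5/8;  a_0 = 7;  x_1 = (x_0 − 7)/17 = -3/8
  x_1 = -3/8;  a_1 = 6;  x_2 = (x_1 − 6)/17 = -3/8
  x_2 = -3/8;  a_2 = 6;  x_3 = (x_2 − 6)/17 = -3/8
  x_3 = -3/8;  a_3 = 6;  x_4 = (x_3 − 6)/17 = -3/8
  x_4 = -3/8;  a_4 = 6;  x_5 = (x_4 − 6)/17 = -3/8
Digits: (7, 6, 6, 6, 6).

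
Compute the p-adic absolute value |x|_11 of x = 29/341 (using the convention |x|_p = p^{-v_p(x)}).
|29/341|_11 = 11

Step 1 — compute v_11(x) by factoring powers of 11 out of the numerator and denominator: v_11(29/341) = -1. Step 2 — apply |x|_p = p^{-v_p(x)} = 11^{1} = 11.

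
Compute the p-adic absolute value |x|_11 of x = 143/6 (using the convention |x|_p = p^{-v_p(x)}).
|143/6|_11 = 1/11

Step 1 — compute v_11(x) by factoring powers of 11 out of the numerator and denominator: v_11(143/6) = 1. Step 2 — apply |x|_p = p^{-v_p(x)} = 11^{-1} = 1/11.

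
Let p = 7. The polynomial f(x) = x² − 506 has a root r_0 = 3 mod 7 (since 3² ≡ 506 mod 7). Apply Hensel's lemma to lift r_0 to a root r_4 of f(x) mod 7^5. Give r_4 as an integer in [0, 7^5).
r_4 = 535 (mod 16807)

Hensel's recurrence: r_{i+1} = r_i − f(r_i)·(f′(r_i))^{-1} mod 7^{i+2}, with f′(x) = 2x. Iterate:
  r_0 = 3 (mod 7)
  r_1 = 45 (mod 49)
  r_2 = 192 (mod 343)
  r_3 = 535 (mod 2401)
  r_4 = 535 (mod 16807)
Final: r_4 = 535, and one checks f(r_4) ≡ 0 mod 7^5.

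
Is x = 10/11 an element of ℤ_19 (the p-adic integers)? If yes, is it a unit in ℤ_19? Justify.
x ∈ ℤ_19^× (unit); v_19(x) = 0

ℤ_19 = {x ∈ ℚ_19 : v_19(x) ≥ 0} and ℤ_19^× = {x ∈ ℤ_19 : v_19(x) = 0}. Here v_19(10/11) = v_19(num) − v_19(den) = 0; compare against these criteria.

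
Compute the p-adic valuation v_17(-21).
v_17(-21) = 0

v_17(n) is the largest exponent k such that 17^k divides n. Factor out: -21 = -17^0 · 21. (Sign doesn't affect v_p.) So v_17(-21) = 0.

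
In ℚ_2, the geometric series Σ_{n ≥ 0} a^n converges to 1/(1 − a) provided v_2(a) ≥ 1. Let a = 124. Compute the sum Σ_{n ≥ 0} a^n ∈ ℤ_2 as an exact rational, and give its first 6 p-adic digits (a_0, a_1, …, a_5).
Σ a^n = 1/(1 − a) = -1/123;  first 6 digits = (1, 0, 1, 1, 0, 0)

v_2(a) = 2 ≥ 1, so the series converges in ℤ_2 to 1/(1 − a) = 1/(1 − 124) = -1/123. Expand this rational in ℤ_2: compute digits iteratively via d_i = x_i mod 2, x_{i+1} = (x_i − d_i)/2. The first 6 digits are (1, 0, 1, 1, 0, 0).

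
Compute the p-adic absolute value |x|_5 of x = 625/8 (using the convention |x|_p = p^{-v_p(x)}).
|625/8|_5 = 1/625

Step 1 — compute v_5(x) by factoring powers of 5 out of the numerator and denominator: v_5(625/8) = 4. Step 2 — apply |x|_p = p^{-v_p(x)} = 5^{-4} = 1/625.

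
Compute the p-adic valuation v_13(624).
v_13(624) = 1

v_13(n) is the largest exponent k such that 13^k divides n. Factor out: 624 = 13^1 · 48. (Sign doesn't affect v_p.) So v_13(624) = 1.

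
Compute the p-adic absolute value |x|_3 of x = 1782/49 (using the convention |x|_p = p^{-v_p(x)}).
|1782/49|_3 = 1/81

Step 1 — compute v_3(x) by factoring powers of 3 out of the numerator and denominator: v_3(1782/49) = 4. Step 2 — apply |x|_p = p^{-v_p(x)} = 3^{-4} = 1/81.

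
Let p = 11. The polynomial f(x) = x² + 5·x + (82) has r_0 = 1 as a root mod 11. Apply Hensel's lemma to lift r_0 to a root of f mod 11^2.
r_1 = 23 (mod 121)

Hensel: r_{i+1} = r_i − f(r_i)·(f′(r_i))^{-1} mod 11^{i+2}, f′(x) = 2x + 5. Iterate:
  r_0 = 1 (mod 11)
  r_1 = 23 (mod 121)
Final: r = 23 satisfies f(r) ≡ 0 mod 11^2.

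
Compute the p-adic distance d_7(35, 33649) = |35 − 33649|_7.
d_7(35, 33649) = 1/16807

Step 1 — x − y = 35 − 33649 = -33614. Step 2 — v_7(-33614) = 5 (factor: -33614 = −(7^5 · 2); the sign does not affect v_p). Step 3 — |x − y|_7 = 7^{-5} = 1/16807.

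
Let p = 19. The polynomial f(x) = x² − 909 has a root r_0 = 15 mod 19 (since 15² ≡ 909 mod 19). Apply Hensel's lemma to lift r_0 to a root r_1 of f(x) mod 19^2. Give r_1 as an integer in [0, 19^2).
r_1 = 110 (mod 361)

Hensel's recurrence: r_{i+1} = r_i − f(r_i)·(f′(r_i))^{-1} mod 19^{i+2}, with f′(x) = 2x. Iterate:
  r_0 = 15 (mod 19)
  r_1 = 110 (mod 361)
Final: r_1 = 110, and one checks f(r_1) ≡ 0 mod 19^2.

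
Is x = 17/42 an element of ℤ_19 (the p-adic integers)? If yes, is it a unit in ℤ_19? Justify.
x ∈ ℤ_19^× (unit); v_19(x) = 0

ℤ_19 = {x ∈ ℚ_19 : v_19(x) ≥ 0} and ℤ_19^× = {x ∈ ℤ_19 : v_19(x) = 0}. Here v_19(17/42) = v_19(num) − v_19(den) = 0; compare against these criteria.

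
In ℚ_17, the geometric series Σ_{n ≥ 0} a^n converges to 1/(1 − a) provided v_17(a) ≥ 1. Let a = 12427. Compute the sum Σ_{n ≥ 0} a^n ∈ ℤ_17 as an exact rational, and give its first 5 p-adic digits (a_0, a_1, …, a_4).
Σ a^n = 1/(1 − a) = -1/12426;  first 5 digits = (1, 0, 9, 2, 13)

v_17(a) = 2 ≥ 1, so the series converges in ℤ_17 to 1/(1 − a) = 1/(1 − 12427) = -1/12426. Expand this rational in ℤ_17: compute digits iteratively via d_i = x_i mod 17, x_{i+1} = (x_i − d_i)/17. The first 5 digits are (1, 0, 9, 2, 13).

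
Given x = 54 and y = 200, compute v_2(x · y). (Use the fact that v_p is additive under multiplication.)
v_2(10800) = 4

v_p(x) = 1 (factor: 54 = 2^1 · 27); v_p(y) = 3 (factor: 200 = 2^3 · 25). Additivity: v_p(xy) = v_p(x) + v_p(y) = 1 + 3 = 4. (Direct check: xy = 10800 = 2^4 · (675).)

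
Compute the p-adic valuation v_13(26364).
v_13(26364) = 3

v_13(n) is the largest exponent k such that 13^k divides n. Factor out: 26364 = 13^3 · 12. (Sign doesn't affect v_p.) So v_13(26364) = 3.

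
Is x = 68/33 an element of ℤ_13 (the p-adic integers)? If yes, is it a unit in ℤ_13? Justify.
x ∈ ℤ_13^× (unit); v_13(x) = 0

ℤ_13 = {x ∈ ℚ_13 : v_13(x) ≥ 0} and ℤ_13^× = {x ∈ ℤ_13 : v_13(x) = 0}. Here v_13(68/33) = v_13(num) − v_13(den) = 0; compare against these criteria.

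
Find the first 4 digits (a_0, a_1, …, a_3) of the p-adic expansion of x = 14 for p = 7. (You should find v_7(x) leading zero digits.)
(a_0, …, a_3) = (0, 2, 0, 0)

v_7(14) = 1, so a_0 = ... = a_0 = 0. Factor out: x = 7^1 · u with u = 2 a unit in ℤ_7. Expand u iteratively via a_{v+i} = u_i mod 7, u_{i+1} = (u_i − a_{v+i})/7:
  u_0 = 2;  a_1 = 2;  u_1 = (u_0 − 2)/7 = 0
  u_1 = 0;  a_2 = 0;  u_2 = (u_1 − 0)/7 = 0
  u_2 = 0;  a_3 = 0;  u_3 = (u_2 − 0)/7 = 0
Digits: (0, 2, 0, 0).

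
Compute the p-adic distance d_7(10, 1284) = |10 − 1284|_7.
d_7(10, 1284) = 1/49

Step 1 — x − y = 10 − 1284 = -1274. Step 2 — v_7(-1274) = 2 (factor: -1274 = −(7^2 · 26); the sign does not affect v_p). Step 3 — |x − y|_7 = 7^{-2} = 1/49.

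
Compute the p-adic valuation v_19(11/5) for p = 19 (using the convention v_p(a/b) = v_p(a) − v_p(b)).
v_19(11/5) = 0

Factor powers of 19 from the numerator and denominator of the reduced fraction: 11 = 19^0 · 11 and 5 = 19^0 · 5. Apply v_p(a/b) = v_p(a) − v_p(b): v_19(11/5) = 0 − 0 = 0.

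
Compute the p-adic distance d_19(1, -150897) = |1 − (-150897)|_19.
d_19(1, -150897) = 1/6859

Step 1 — x − y = 1 − (-150897) = 150898. Step 2 — v_19(150898) = 3 (factor: 150898 = (19^3 · 22); the sign does not affect v_p). Step 3 — |x − y|_19 = 19^{-3} = 1/6859.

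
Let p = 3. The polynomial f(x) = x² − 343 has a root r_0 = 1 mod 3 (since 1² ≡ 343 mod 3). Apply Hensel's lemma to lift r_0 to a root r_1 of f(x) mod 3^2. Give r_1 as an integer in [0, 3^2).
r_1 = 1 (mod 9)

Hensel's recurrence: r_{i+1} = r_i − f(r_i)·(f′(r_i))^{-1} mod 3^{i+2}, with f′(x) = 2x. Iterate:
  r_0 = 1 (mod 3)
  r_1 = 1 (mod 9)
Final: r_1 = 1, and one checks f(r_1) ≡ 0 mod 3^2.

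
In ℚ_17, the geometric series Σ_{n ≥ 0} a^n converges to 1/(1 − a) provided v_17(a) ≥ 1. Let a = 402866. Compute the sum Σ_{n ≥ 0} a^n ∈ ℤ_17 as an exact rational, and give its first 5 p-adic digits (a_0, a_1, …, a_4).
Σ a^n = 1/(1 − a) = -1/402865;  first 5 digits = (1, 0, 0, 14, 4)

v_17(a) = 3 ≥ 1, so the series converges in ℤ_17 to 1/(1 − a) = 1/(1 − 402866) = -1/402865. Expand this rational in ℤ_17: compute digits iteratively via d_i = x_i mod 17, x_{i+1} = (x_i − d_i)/17. The first 5 digits are (1, 0, 0, 14, 4).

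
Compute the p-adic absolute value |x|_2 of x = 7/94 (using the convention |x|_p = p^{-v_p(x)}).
|7/94|_2 = 2

Step 1 — compute v_2(x) by factoring powers of 2 out of the numerator and denominator: v_2(7/94) = -1. Step 2 — apply |x|_p = p^{-v_p(x)} = 2^{1} = 2.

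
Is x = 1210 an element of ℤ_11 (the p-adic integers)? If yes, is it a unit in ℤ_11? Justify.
x ∈ ℤ_11 but not a unit; v_11(x) = 2 > 0

ℤ_11 = {x ∈ ℚ_11 : v_11(x) ≥ 0} and ℤ_11^× = {x ∈ ℤ_11 : v_11(x) = 0}. Here v_11(1210) = v_11(num) − v_11(den) = 2; compare against these criteria.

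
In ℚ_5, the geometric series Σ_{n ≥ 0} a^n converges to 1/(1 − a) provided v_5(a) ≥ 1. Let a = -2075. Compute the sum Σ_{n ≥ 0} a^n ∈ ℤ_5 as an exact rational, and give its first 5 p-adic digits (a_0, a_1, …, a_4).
Σ a^n = 1/(1 − a) = 1/2076;  first 5 digits = (1, 0, 2, 3, 0)

v_5(a) = 2 ≥ 1, so the series converges in ℤ_5 to 1/(1 − a) = 1/(1 − (-2075)) = 1/2076. Expand this rational in ℤ_5: compute digits iteratively via d_i = x_i mod 5, x_{i+1} = (x_i − d_i)/5. The first 5 digits are (1, 0, 2, 3, 0).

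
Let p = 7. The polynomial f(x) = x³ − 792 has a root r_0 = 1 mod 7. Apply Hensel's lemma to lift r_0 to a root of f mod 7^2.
r_1 = 36 (mod 49)

Hensel: r_{i+1} = r_i − f(r_i)/f′(r_i) mod 7^{i+2}, where f′(x) = 3x². Iterate:
  r_0 = 1 (mod 7)
  r_1 = 36 (mod 49)
Final: r = 36 with f(r) ≡ 0 mod 7^2.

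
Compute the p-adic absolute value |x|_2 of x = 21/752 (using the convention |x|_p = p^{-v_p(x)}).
|21/752|_2 = 16

Step 1 — compute v_2(x) by factoring powers of 2 out of the numerator and denominator: v_2(21/752) = -4. Step 2 — apply |x|_p = p^{-v_p(x)} = 2^{4} = 16.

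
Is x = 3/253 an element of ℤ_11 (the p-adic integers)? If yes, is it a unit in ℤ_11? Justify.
x ∉ ℤ_11 (v_11(x) = -1 < 0)

ℤ_11 = {x ∈ ℚ_11 : v_11(x) ≥ 0} and ℤ_11^× = {x ∈ ℤ_11 : v_11(x) = 0}. Here v_11(3/253) = v_11(num) − v_11(den) = -1; compare against these criteria.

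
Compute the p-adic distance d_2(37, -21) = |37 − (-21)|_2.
d_2(37, -21) = 1/2

Step 1 — x − y = 37 − (-21) = 58. Step 2 — v_2(58) = 1 (factor: 58 = (2^1 · 29); the sign does not affect v_p). Step 3 — |x − y|_2 = 2^{-1} = 1/2.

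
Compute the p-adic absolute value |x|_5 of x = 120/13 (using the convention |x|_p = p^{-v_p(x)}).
|120/13|_5 = 1/5

Step 1 — compute v_5(x) by factoring powers of 5 out of the numerator and denominator: v_5(120/13) = 1. Step 2 — apply |x|_p = p^{-v_p(x)} = 5^{-1} = 1/5.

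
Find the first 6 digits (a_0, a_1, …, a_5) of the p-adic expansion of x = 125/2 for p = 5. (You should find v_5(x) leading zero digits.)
(a_0, …, a_5) = (0, 0, 0, 3, 2, 2)

v_5(125/2) = 3, so a_0 = ... = a_2 = 0. Factor out: x = 5^3 · u with u = 1/2 a unit in ℤ_5. Expand u iteratively via a_{v+i} = u_i mod 5, u_{i+1} = (u_i − a_{v+i})/5:
  u_0 = 1/2;  a_3 = 3;  u_1 = (u_0 − 3)/5 = -1/2
  u_1 = -1/2;  a_4 = 2;  u_2 = (u_1 − 2)/5 = -1/2
  u_2 = -1/2;  a_5 = 2;  u_3 = (u_2 − 2)/5 = -1/2
Digits: (0, 0, 0, 3, 2, 2).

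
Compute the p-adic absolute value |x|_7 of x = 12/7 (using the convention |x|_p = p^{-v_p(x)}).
|12/7|_7 = 7

Step 1 — compute v_7(x) by factoring powers of 7 out of the numerator and denominator: v_7(12/7) = -1. Step 2 — apply |x|_p = p^{-v_p(x)} = 7^{1} = 7.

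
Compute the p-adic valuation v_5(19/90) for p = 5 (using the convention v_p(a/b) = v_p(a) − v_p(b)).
v_5(19/90) = -1

Factor powers of 5 from the numerator and denominator of the reduced fraction: 19 = 5^0 · 19 and 90 = 5^1 · 18. Apply v_p(a/b) = v_p(a) − v_p(b): v_5(19/90) = 0 − 1 = -1.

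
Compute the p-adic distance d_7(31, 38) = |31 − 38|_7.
d_7(31, 38) = 1/7

Step 1 — x − y = 31 − 38 = -7. Step 2 — v_7(-7) = 1 (factor: -7 = −(7^1 · 1); the sign does not affect v_p). Step 3 — |x − y|_7 = 7^{-1} = 1/7.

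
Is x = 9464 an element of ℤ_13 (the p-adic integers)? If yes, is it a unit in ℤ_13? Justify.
x ∈ ℤ_13 but not a unit; v_13(x) = 2 > 0

ℤ_13 = {x ∈ ℚ_13 : v_13(x) ≥ 0} and ℤ_13^× = {x ∈ ℤ_13 : v_13(x) = 0}. Here v_13(9464) = v_13(num) − v_13(den) = 2; compare against these criteria.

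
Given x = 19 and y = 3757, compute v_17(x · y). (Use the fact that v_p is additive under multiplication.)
v_17(71383) = 2

v_p(x) = 0 (factor: 19 = 17^0 · 19); v_p(y) = 2 (factor: 3757 = 17^2 · 13). Additivity: v_p(xy) = v_p(x) + v_p(y) = 0 + 2 = 2. (Direct check: xy = 71383 = 17^2 · (247).)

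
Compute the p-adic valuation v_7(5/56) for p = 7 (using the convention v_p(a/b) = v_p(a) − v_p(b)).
v_7(5/56) = -1

Factor powers of 7 from the numerator and denominator of the reduced fraction: 5 = 7^0 · 5 and 56 = 7^1 · 8. Apply v_p(a/b) = v_p(a) − v_p(b): v_7(5/56) = 0 − 1 = -1.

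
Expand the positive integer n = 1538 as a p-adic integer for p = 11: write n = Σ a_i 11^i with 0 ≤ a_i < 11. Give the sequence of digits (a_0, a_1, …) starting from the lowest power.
(a_0, a_1, …) = (9, 7, 1, 1)

Repeated division by 11 gives the digits low-to-high: 1538 = 9 + 7·11^1 + 1·11^2 + 1·11^3. Digit sequence: (9, 7, 1, 1).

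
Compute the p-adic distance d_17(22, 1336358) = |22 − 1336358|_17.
d_17(22, 1336358) = 1/83521

Step 1 — x − y = 22 − 1336358 = -1336336. Step 2 — v_17(-1336336) = 4 (factor: -1336336 = −(17^4 · 16); the sign does not affect v_p). Step 3 — |x − y|_17 = 17^{-4} = 1/83521.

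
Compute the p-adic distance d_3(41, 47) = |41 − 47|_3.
d_3(41, 47) = 1/3

Step 1 — x − y = 41 − 47 = -6. Step 2 — v_3(-6) = 1 (factor: -6 = −(3^1 · 2); the sign does not affect v_p). Step 3 — |x − y|_3 = 3^{-1} = 1/3.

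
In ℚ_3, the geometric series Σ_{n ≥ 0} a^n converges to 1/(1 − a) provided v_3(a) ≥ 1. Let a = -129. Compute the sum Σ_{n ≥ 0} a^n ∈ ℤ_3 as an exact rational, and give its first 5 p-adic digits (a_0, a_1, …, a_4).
Σ a^n = 1/(1 − a) = 1/130;  first 5 digits = (1, 2, 1, 1, 0)

v_3(a) = 1 ≥ 1, so the series converges in ℤ_3 to 1/(1 − a) = 1/(1 − (-129)) = 1/130. Expand this rational in ℤ_3: compute digits iteratively via d_i = x_i mod 3, x_{i+1} = (x_i − d_i)/3. The first 5 digits are (1, 2, 1, 1, 0).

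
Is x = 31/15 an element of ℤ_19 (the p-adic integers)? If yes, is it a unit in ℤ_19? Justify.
x ∈ ℤ_19^× (unit); v_19(x) = 0

ℤ_19 = {x ∈ ℚ_19 : v_19(x) ≥ 0} and ℤ_19^× = {x ∈ ℤ_19 : v_19(x) = 0}. Here v_19(31/15) = v_19(num) − v_19(den) = 0; compare against these criteria.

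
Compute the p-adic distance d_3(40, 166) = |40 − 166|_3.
d_3(40, 166) = 1/9

Step 1 — x − y = 40 − 166 = -126. Step 2 — v_3(-126) = 2 (factor: -126 = −(3^2 · 14); the sign does not affect v_p). Step 3 — |x − y|_3 = 3^{-2} = 1/9.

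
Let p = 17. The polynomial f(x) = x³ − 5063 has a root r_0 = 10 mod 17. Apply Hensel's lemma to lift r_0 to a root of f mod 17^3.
r_2 = 4005 (mod 4913)

Hensel: r_{i+1} = r_i − f(r_i)/f′(r_i) mod 17^{i+2}, where f′(x) = 3x². Iterate:
  r_0 = 10 (mod 17)
  r_1 = 248 (mod 289)
  r_2 = 4005 (mod 4913)
Final: r = 4005 with f(r) ≡ 0 mod 17^3.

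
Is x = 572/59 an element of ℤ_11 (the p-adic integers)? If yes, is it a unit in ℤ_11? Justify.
x ∈ ℤ_11 but not a unit; v_11(x) = 1 > 0

ℤ_11 = {x ∈ ℚ_11 : v_11(x) ≥ 0} and ℤ_11^× = {x ∈ ℤ_11 : v_11(x) = 0}. Here v_11(572/59) = v_11(num) − v_11(den) = 1; compare against these criteria.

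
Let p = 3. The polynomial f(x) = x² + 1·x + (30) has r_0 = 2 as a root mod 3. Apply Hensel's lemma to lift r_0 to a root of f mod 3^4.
r_3 = 11 (mod 81)

Hensel: r_{i+1} = r_i − f(r_i)·(f′(r_i))^{-1} mod 3^{i+2}, f′(x) = 2x + 1. Iterate:
  r_0 = 2 (mod 3)
  r_1 = 2 (mod 9)
  r_2 = 11 (mod 27)
  r_3 = 11 (mod 81)
Final: r = 11 satisfies f(r) ≡ 0 mod 3^4.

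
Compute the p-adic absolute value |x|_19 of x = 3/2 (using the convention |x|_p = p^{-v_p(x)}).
|3/2|_19 = 1

Step 1 — compute v_19(x) by factoring powers of 19 out of the numerator and denominator: v_19(3/2) = 0. Step 2 — apply |x|_p = p^{-v_p(x)} = 19^{0} = 1.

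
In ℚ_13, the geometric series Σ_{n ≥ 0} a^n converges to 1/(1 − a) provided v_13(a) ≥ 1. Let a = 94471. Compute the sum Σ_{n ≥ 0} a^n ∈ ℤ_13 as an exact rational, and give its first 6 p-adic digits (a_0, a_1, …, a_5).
Σ a^n = 1/(1 − a) = -1/94470;  first 6 digits = (1, 0, 0, 4, 3, 0)

v_13(a) = 3 ≥ 1, so the series converges in ℤ_13 to 1/(1 − a) = 1/(1 − 94471) = -1/94470. Expand this rational in ℤ_13: compute digits iteratively via d_i = x_i mod 13, x_{i+1} = (x_i − d_i)/13. The first 6 digits are (1, 0, 0, 4, 3, 0).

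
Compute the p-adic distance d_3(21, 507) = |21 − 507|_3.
d_3(21, 507) = 1/243

Step 1 — x − y = 21 − 507 = -486. Step 2 — v_3(-486) = 5 (factor: -486 = −(3^5 · 2); the sign does not affect v_p). Step 3 — |x − y|_3 = 3^{-5} = 1/243.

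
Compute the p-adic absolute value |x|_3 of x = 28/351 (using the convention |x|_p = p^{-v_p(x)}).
|28/351|_3 = 27

Step 1 — compute v_3(x) by factoring powers of 3 out of the numerator and denominator: v_3(28/351) = -3. Step 2 — apply |x|_p = p^{-v_p(x)} = 3^{3} = 27.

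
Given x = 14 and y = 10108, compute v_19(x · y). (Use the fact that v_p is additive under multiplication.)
v_19(141512) = 2

v_p(x) = 0 (factor: 14 = 19^0 · 14); v_p(y) = 2 (factor: 10108 = 19^2 · 28). Additivity: v_p(xy) = v_p(x) + v_p(y) = 0 + 2 = 2. (Direct check: xy = 141512 = 19^2 · (392).)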